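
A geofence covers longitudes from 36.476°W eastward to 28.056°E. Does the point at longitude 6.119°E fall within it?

Yes

Band width going east from -36.476° to +28.056°: ((28.056 − -36.476) mod 360) = 64.532°.
Offset of +6.119° east of the west edge: ((6.119 − -36.476) mod 360) = 42.595°.
42.595° ≤ 64.532° ⇒ inside.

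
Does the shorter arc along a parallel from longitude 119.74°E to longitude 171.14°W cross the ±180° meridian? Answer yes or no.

Naïve |-171.14 − 119.74| = 290.88° > 180°, so the shorter arc goes the other way round — across 180°.
Signed shortest Δλ = ((-171.14 − 119.74 + 180) mod 360) − 180 = 69.12°.
Going east by 69.12° from +119.74° passes through 180° before reaching -171.14°.

Yes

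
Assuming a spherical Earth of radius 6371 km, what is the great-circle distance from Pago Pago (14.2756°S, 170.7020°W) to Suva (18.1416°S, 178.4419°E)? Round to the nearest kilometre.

Δλ = 178.4419 − -170.7020 = 349.1439°; wrapped into (−180°, 180°]: -10.8561°.
Δφ = -18.1416 − -14.2756 = -3.8660°.
a = sin²(Δφ/2) + cos φ₁ · cos φ₂ · sin²(Δλ/2) = 0.009379.
c = 2·atan2(√a, √(1−a)) = 0.19399 rad → d = 6371·c ≈ 1235.92 km.

1236 km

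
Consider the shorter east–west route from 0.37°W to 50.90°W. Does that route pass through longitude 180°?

No

Signed shortest Δλ = ((-50.90 − -0.37 + 180) mod 360) − 180 = -50.53°.
Going west by 50.53° from -0.37° reaches -50.90° without touching 180°.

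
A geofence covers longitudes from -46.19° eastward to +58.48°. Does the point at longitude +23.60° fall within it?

Yes

Band width going east from -46.19° to +58.48°: ((58.48 − -46.19) mod 360) = 104.67°.
Offset of +23.60° east of the west edge: ((23.60 − -46.19) mod 360) = 69.79°.
69.79° ≤ 104.67° ⇒ inside.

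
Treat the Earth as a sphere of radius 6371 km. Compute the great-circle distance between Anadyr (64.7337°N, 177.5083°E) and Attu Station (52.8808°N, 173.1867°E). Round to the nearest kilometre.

1341 km

Δλ = 173.1867 − 177.5083 = -4.3216°.
Δφ = 52.8808 − 64.7337 = -11.8529°.
a = sin²(Δφ/2) + cos φ₁ · cos φ₂ · sin²(Δλ/2) = 0.011027.
c = 2·atan2(√a, √(1−a)) = 0.21041 rad → d = 6371·c ≈ 1340.51 km.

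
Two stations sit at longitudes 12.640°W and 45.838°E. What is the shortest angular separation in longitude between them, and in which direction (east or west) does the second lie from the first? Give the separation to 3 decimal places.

58.478° east

Raw difference: 45.838 − -12.640 = 58.478°.
Normalise into (−180°, 180°]: 58.478° stays 58.478°.
Positive ⇒ the second point lies to the east; separation 58.478°.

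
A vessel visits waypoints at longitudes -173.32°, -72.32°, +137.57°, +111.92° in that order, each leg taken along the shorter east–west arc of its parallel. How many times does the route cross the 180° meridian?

Leg 1: -173.32° → -72.32°, shortest Δλ = 101.0° (east) — does not cross 180°.
Leg 2: -72.32° → +137.57°, shortest Δλ = -150.11° (west) — crosses 180°.
Leg 3: +137.57° → +111.92°, shortest Δλ = -25.65° (west) — does not cross 180°.
Total crossings: 1.

1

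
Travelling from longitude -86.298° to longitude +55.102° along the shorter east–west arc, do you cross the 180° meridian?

No

Signed shortest Δλ = ((55.102 − -86.298 + 180) mod 360) − 180 = 141.4°.
Going east by 141.4° from -86.298° reaches +55.102° without touching 180°.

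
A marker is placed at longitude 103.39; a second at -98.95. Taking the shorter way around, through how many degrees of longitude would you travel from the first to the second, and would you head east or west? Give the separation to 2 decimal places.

157.66° east

Raw difference: -98.95 − 103.39 = -202.34°.
Normalise into (−180°, 180°]: -202.34° + 360° = 157.66°.
Positive ⇒ the second point lies to the east; separation 157.66°.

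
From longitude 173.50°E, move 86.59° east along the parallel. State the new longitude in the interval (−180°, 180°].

Start at +173.50°; shift +86.59° → +260.09°.
+260.09° lies outside (−180°, 180°]; subtract 360° → -99.91°.

99.91°W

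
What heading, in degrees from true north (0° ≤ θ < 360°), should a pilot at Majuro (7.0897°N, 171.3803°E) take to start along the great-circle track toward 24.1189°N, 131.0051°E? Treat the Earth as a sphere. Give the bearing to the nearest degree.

298°

Δλ = 131.0051 − 171.3803 = -40.3752°.
θ = atan2( sin Δλ · cos φ₂ , cos φ₁ · sin φ₂ − sin φ₁ · cos φ₂ · cos Δλ )
  = atan2(-0.59124, 0.31969) = -61.599° → normalised to [0°, 360°): 298.401°.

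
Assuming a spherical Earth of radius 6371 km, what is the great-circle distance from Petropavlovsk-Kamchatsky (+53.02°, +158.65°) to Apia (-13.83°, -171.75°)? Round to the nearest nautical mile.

Δλ = -171.75 − 158.65 = -330.40°; wrapped into (−180°, 180°]: 29.60°.
Δφ = -13.83 − 53.02 = -66.85°.
a = sin²(Δφ/2) + cos φ₁ · cos φ₂ · sin²(Δλ/2) = 0.341544.
c = 2·atan2(√a, √(1−a)) = 1.24832 rad → d = 6371·c ≈ 7953.07 km ≈ 4294.32 nmi.

4294 nmi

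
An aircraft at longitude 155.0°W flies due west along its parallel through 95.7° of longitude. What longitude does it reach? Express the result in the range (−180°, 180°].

109.3°E

Start at -155.0°; shift −95.7° → -250.7°.
-250.7° lies outside (−180°, 180°]; add 360° → +109.3°.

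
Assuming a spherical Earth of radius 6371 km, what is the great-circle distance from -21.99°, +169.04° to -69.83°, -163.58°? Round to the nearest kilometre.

Δλ = -163.58 − 169.04 = -332.62°; wrapped into (−180°, 180°]: 27.38°.
Δφ = -69.83 − -21.99 = -47.84°.
a = sin²(Δφ/2) + cos φ₁ · cos φ₂ · sin²(Δλ/2) = 0.182307.
c = 2·atan2(√a, √(1−a)) = 0.88229 rad → d = 6371·c ≈ 5621.05 km.

5621 km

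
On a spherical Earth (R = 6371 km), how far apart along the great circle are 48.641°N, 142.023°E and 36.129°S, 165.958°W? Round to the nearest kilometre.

10736 km

Δλ = -165.958 − 142.023 = -307.981°; wrapped into (−180°, 180°]: 52.019°.
Δφ = -36.129 − 48.641 = -84.770°.
a = sin²(Δφ/2) + cos φ₁ · cos φ₂ · sin²(Δλ/2) = 0.557054.
c = 2·atan2(√a, √(1−a)) = 1.68515 rad → d = 6371·c ≈ 10736.11 km.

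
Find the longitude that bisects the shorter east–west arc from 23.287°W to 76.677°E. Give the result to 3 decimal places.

Signed shortest Δλ from -23.287° to +76.677° is +99.964°.
Midpoint longitude = -23.287° + (+99.964°)/2 = -23.287° + 49.982° = +26.695°.

26.695°E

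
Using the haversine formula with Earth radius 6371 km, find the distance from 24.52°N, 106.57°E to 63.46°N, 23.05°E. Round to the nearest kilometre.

7266 km

Δλ = 23.05 − 106.57 = -83.52°.
Δφ = 63.46 − 24.52 = 38.94°.
a = sin²(Δφ/2) + cos φ₁ · cos φ₂ · sin²(Δλ/2) = 0.291421.
c = 2·atan2(√a, √(1−a)) = 1.14048 rad → d = 6371·c ≈ 7266.01 km.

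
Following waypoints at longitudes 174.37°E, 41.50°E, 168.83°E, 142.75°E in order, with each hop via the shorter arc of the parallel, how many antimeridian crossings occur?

0

Leg 1: +174.37° → +41.50°, shortest Δλ = -132.87° (west) — does not cross 180°.
Leg 2: +41.50° → +168.83°, shortest Δλ = 127.33° (east) — does not cross 180°.
Leg 3: +168.83° → +142.75°, shortest Δλ = -26.08° (west) — does not cross 180°.
Total crossings: 0.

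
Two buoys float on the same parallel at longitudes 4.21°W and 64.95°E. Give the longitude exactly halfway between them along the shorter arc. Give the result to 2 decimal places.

30.37°E

Signed shortest Δλ from -4.21° to +64.95° is +69.16°.
Midpoint longitude = -4.21° + (+69.16°)/2 = -4.21° + 34.58° = +30.37°.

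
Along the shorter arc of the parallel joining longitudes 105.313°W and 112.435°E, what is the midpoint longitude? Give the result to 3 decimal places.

176.439°W

Signed shortest Δλ from -105.313° to +112.435° is -142.252°.
Midpoint longitude = -105.313° + (-142.252°)/2 = -105.313° − 71.126° = -176.439°.
(The naïve average (-105.313 + +112.435)/2 = 3.561° is on the wrong side of the globe.)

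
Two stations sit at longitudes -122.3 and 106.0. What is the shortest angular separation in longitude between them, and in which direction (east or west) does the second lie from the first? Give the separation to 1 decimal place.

Raw difference: 106.0 − -122.3 = 228.3°.
Normalise into (−180°, 180°]: 228.3° − 360° = -131.7°.
Negative ⇒ the second point lies to the west; separation 131.7°.

131.7° west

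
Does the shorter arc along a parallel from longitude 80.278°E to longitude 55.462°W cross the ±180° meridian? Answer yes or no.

Signed shortest Δλ = ((-55.462 − 80.278 + 180) mod 360) − 180 = -135.74°.
Going west by 135.74° from +80.278° reaches -55.462° without touching 180°.

No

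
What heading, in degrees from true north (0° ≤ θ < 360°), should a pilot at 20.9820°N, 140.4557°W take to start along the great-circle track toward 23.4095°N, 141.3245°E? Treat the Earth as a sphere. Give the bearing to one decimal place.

Δλ = 141.3245 − -140.4557 = 281.7802°; wrapped into (−180°, 180°]: -78.2198°.
θ = atan2( sin Δλ · cos φ₂ , cos φ₁ · sin φ₂ − sin φ₁ · cos φ₂ · cos Δλ )
  = atan2(-0.89836, 0.30387) = -71.312° → normalised to [0°, 360°): 288.688°.

288.7°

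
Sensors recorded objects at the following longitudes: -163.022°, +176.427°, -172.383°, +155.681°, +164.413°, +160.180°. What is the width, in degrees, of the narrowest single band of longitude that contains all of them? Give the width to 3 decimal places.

Sort the longitudes: -172.383°, -163.022°, +155.681°, +160.180°, +164.413°, +176.427°.
Eastward gaps between consecutive values (wrapping around): 9.361°, 318.703°, 4.499°, 4.233°, 12.014°, 11.190°.
Largest gap = 318.703° ⇒ minimal covering band is its complement: 360° − 318.703° = 41.297°.
Band runs from +155.681° eastward to -163.022°, crossing the antimeridian.

41.297°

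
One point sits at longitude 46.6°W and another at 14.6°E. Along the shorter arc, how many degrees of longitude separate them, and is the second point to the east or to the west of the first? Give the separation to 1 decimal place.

Raw difference: 14.6 − -46.6 = 61.2°.
Normalise into (−180°, 180°]: 61.2° stays 61.2°.
Positive ⇒ the second point lies to the east; separation 61.2°.

61.2° east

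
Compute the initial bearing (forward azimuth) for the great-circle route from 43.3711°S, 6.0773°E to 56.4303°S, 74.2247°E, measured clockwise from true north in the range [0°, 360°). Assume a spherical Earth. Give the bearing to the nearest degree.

132°

Δλ = 74.2247 − 6.0773 = 68.1474°.
θ = atan2( sin Δλ · cos φ₂ , cos φ₁ · sin φ₂ − sin φ₁ · cos φ₂ · cos Δλ )
  = atan2(0.51322, -0.46434) = 132.138° → normalised to [0°, 360°): 132.138°.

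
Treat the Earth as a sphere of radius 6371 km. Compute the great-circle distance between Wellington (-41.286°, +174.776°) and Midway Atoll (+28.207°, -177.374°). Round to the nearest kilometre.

7769 km

Δλ = -177.374 − 174.776 = -352.150°; wrapped into (−180°, 180°]: 7.850°.
Δφ = 28.207 − -41.286 = 69.493°.
a = sin²(Δφ/2) + cos φ₁ · cos φ₂ · sin²(Δλ/2) = 0.327942.
c = 2·atan2(√a, √(1−a)) = 1.21950 rad → d = 6371·c ≈ 7769.43 km.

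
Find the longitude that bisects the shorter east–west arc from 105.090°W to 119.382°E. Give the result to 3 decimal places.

172.854°W

Signed shortest Δλ from -105.090° to +119.382° is -135.528°.
Midpoint longitude = -105.090° + (-135.528°)/2 = -105.090° − 67.764° = -172.854°.
(The naïve average (-105.090 + +119.382)/2 = 7.146° is on the wrong side of the globe.)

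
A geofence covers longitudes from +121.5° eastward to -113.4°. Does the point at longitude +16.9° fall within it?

No

Band width going east from +121.5° to -113.4°: ((-113.4 − 121.5) mod 360) = 125.1°.
Offset of +16.9° east of the west edge: ((16.9 − 121.5) mod 360) = 255.4°.
255.4° > 125.1° ⇒ outside.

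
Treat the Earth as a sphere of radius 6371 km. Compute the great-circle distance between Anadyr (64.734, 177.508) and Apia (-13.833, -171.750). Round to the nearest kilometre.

Δλ = -171.750 − 177.508 = -349.258°; wrapped into (−180°, 180°]: 10.742°.
Δφ = -13.833 − 64.734 = -78.567°.
a = sin²(Δφ/2) + cos φ₁ · cos φ₂ · sin²(Δλ/2) = 0.404520.
c = 2·atan2(√a, √(1−a)) = 1.37866 rad → d = 6371·c ≈ 8783.42 km.

8783 km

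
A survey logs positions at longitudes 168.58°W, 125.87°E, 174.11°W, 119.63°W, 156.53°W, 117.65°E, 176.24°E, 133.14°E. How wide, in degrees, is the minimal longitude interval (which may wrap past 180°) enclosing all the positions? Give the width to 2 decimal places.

Sort the longitudes: -174.11°, -168.58°, -156.53°, -119.63°, +117.65°, +125.87°, +133.14°, +176.24°.
Eastward gaps between consecutive values (wrapping around): 5.53°, 12.05°, 36.90°, 237.28°, 8.22°, 7.27°, 43.10°, 9.65°.
Largest gap = 237.28° ⇒ minimal covering band is its complement: 360° − 237.28° = 122.72°.
Band runs from +117.65° eastward to -119.63°, crossing the antimeridian.

122.72°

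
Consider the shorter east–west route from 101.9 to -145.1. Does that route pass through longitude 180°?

Yes

Naïve |-145.1 − 101.9| = 247.0° > 180°, so the shorter arc goes the other way round — across 180°.
Signed shortest Δλ = ((-145.1 − 101.9 + 180) mod 360) − 180 = 113.0°.
Going east by 113.0° from +101.9° passes through 180° before reaching -145.1°.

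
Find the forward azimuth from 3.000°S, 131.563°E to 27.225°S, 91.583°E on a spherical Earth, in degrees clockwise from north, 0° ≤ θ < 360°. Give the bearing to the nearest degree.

Δλ = 91.583 − 131.563 = -39.980°.
θ = atan2( sin Δλ · cos φ₂ , cos φ₁ · sin φ₂ − sin φ₁ · cos φ₂ · cos Δλ )
  = atan2(-0.57134, -0.42120) = -126.398° → normalised to [0°, 360°): 233.602°.

234°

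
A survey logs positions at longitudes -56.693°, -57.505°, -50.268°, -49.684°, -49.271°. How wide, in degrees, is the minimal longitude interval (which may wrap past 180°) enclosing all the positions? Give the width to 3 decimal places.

Sort the longitudes: -57.505°, -56.693°, -50.268°, -49.684°, -49.271°.
Eastward gaps between consecutive values (wrapping around): 0.812°, 6.425°, 0.584°, 0.413°, 351.766°.
Largest gap = 351.766° ⇒ minimal covering band is its complement: 360° − 351.766° = 8.234°.
Band runs from -57.505° eastward to -49.271°.

8.234°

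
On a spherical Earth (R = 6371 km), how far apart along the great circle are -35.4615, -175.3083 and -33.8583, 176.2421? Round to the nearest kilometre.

Δλ = 176.2421 − -175.3083 = 351.5504°; wrapped into (−180°, 180°]: -8.4496°.
Δφ = -33.8583 − -35.4615 = 1.6032°.
a = sin²(Δφ/2) + cos φ₁ · cos φ₂ · sin²(Δλ/2) = 0.003867.
c = 2·atan2(√a, √(1−a)) = 0.12444 rad → d = 6371·c ≈ 792.84 km.

793 km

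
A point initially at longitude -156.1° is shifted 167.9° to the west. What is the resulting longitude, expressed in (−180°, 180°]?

Start at -156.1°; shift −167.9° → -324.0°.
-324.0° lies outside (−180°, 180°]; add 360° → +36.0°.

+36.0°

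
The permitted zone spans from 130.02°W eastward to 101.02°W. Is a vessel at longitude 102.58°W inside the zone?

Yes

Band width going east from -130.02° to -101.02°: ((-101.02 − -130.02) mod 360) = 29.00°.
Offset of -102.58° east of the west edge: ((-102.58 − -130.02) mod 360) = 27.44°.
27.44° ≤ 29.00° ⇒ inside.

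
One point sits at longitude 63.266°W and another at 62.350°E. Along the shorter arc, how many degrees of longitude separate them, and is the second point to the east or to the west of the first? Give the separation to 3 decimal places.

125.616° east

Raw difference: 62.350 − -63.266 = 125.616°.
Normalise into (−180°, 180°]: 125.616° stays 125.616°.
Positive ⇒ the second point lies to the east; separation 125.616°.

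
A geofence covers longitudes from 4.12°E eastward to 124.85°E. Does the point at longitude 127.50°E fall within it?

No

Band width going east from +4.12° to +124.85°: ((124.85 − 4.12) mod 360) = 120.73°.
Offset of +127.50° east of the west edge: ((127.50 − 4.12) mod 360) = 123.38°.
123.38° > 120.73° ⇒ outside.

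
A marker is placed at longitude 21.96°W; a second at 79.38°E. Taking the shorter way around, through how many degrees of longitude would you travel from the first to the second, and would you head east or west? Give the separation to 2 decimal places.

101.34° east

Raw difference: 79.38 − -21.96 = 101.34°.
Normalise into (−180°, 180°]: 101.34° stays 101.34°.
Positive ⇒ the second point lies to the east; separation 101.34°.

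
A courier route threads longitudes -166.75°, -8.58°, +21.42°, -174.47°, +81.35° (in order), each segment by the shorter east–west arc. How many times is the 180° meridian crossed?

2

Leg 1: -166.75° → -8.58°, shortest Δλ = 158.17° (east) — does not cross 180°.
Leg 2: -8.58° → +21.42°, shortest Δλ = 30.0° (east) — does not cross 180°.
Leg 3: +21.42° → -174.47°, shortest Δλ = 164.11° (east) — crosses 180°.
Leg 4: -174.47° → +81.35°, shortest Δλ = -104.18° (west) — crosses 180°.
Total crossings: 2.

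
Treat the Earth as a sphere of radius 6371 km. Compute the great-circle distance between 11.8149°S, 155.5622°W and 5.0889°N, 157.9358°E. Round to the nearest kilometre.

5475 km

Δλ = 157.9358 − -155.5622 = 313.4980°; wrapped into (−180°, 180°]: -46.5020°.
Δφ = 5.0889 − -11.8149 = 16.9038°.
a = sin²(Δφ/2) + cos φ₁ · cos φ₂ · sin²(Δλ/2) = 0.173535.
c = 2·atan2(√a, √(1−a)) = 0.85935 rad → d = 6371·c ≈ 5474.93 km.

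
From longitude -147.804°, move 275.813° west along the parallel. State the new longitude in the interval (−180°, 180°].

-63.617°

Start at -147.804°; shift −275.813° → -423.617°.
-423.617° lies outside (−180°, 180°]; add 360° → -63.617°.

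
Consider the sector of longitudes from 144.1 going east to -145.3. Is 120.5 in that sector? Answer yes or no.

Band width going east from +144.1° to -145.3°: ((-145.3 − 144.1) mod 360) = 70.6°.
Offset of +120.5° east of the west edge: ((120.5 − 144.1) mod 360) = 336.4°.
336.4° > 70.6° ⇒ outside.

No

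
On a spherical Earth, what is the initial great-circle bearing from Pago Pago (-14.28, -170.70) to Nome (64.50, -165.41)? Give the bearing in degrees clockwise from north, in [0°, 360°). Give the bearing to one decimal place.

Δλ = -165.41 − -170.70 = 5.29°.
θ = atan2( sin Δλ · cos φ₂ , cos φ₁ · sin φ₂ − sin φ₁ · cos φ₂ · cos Δλ )
  = atan2(0.03969, 0.98044) = 2.318° → normalised to [0°, 360°): 2.318°.

2.3°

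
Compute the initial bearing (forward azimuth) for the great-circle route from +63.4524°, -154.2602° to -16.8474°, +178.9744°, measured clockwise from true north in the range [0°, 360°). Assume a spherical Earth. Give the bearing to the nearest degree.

206°

Δλ = 178.9744 − -154.2602 = 333.2346°; wrapped into (−180°, 180°]: -26.7654°.
θ = atan2( sin Δλ · cos φ₂ , cos φ₁ · sin φ₂ − sin φ₁ · cos φ₂ · cos Δλ )
  = atan2(-0.43101, -0.89397) = -154.260° → normalised to [0°, 360°): 205.740°.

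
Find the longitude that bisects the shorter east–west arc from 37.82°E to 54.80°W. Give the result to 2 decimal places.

Signed shortest Δλ from +37.82° to -54.80° is -92.62°.
Midpoint longitude = +37.82° + (-92.62°)/2 = +37.82° − 46.31° = -8.49°.

8.49°W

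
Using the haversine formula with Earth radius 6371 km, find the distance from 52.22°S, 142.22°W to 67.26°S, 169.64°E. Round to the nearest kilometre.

Δλ = 169.64 − -142.22 = 311.86°; wrapped into (−180°, 180°]: -48.14°.
Δφ = -67.26 − -52.22 = -15.04°.
a = sin²(Δφ/2) + cos φ₁ · cos φ₂ · sin²(Δλ/2) = 0.056520.
c = 2·atan2(√a, √(1−a)) = 0.48007 rad → d = 6371·c ≈ 3058.56 km.

3059 km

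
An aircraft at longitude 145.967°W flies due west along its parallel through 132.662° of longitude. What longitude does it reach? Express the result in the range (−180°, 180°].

81.371°E

Start at -145.967°; shift −132.662° → -278.629°.
-278.629° lies outside (−180°, 180°]; add 360° → +81.371°.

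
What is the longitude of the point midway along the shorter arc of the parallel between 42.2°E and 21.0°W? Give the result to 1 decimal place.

10.6°E

Signed shortest Δλ from +42.2° to -21.0° is -63.2°.
Midpoint longitude = +42.2° + (-63.2°)/2 = +42.2° − 31.6° = +10.6°.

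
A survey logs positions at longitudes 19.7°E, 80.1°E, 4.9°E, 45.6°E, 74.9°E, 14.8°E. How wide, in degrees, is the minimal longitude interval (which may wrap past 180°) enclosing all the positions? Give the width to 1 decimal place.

75.2°

Sort the longitudes: +4.9°, +14.8°, +19.7°, +45.6°, +74.9°, +80.1°.
Eastward gaps between consecutive values (wrapping around): 9.9°, 4.9°, 25.9°, 29.3°, 5.2°, 284.8°.
Largest gap = 284.8° ⇒ minimal covering band is its complement: 360° − 284.8° = 75.2°.
Band runs from +4.9° eastward to +80.1°.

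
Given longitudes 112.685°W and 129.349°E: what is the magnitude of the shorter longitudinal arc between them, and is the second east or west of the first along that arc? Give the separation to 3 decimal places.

Raw difference: 129.349 − -112.685 = 242.034°.
Normalise into (−180°, 180°]: 242.034° − 360° = -117.966°.
Negative ⇒ the second point lies to the west; separation 117.966°.

117.966° west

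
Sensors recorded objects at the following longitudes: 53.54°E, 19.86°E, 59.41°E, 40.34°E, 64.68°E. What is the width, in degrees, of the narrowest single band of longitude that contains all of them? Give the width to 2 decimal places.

Sort the longitudes: +19.86°, +40.34°, +53.54°, +59.41°, +64.68°.
Eastward gaps between consecutive values (wrapping around): 20.48°, 13.20°, 5.87°, 5.27°, 315.18°.
Largest gap = 315.18° ⇒ minimal covering band is its complement: 360° − 315.18° = 44.82°.
Band runs from +19.86° eastward to +64.68°.

44.82°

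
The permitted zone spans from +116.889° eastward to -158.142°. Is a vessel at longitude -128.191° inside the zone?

Band width going east from +116.889° to -158.142°: ((-158.142 − 116.889) mod 360) = 84.969°.
Offset of -128.191° east of the west edge: ((-128.191 − 116.889) mod 360) = 114.920°.
114.920° > 84.969° ⇒ outside.

No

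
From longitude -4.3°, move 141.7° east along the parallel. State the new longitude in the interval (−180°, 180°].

Start at -4.3°; shift +141.7° → +137.4°.
+137.4° already lies in (−180°, 180°].

+137.4°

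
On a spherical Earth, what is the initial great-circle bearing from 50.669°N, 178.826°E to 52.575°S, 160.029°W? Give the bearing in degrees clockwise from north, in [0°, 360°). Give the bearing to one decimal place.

166.9°

Δλ = -160.029 − 178.826 = -338.855°; wrapped into (−180°, 180°]: 21.145°.
θ = atan2( sin Δλ · cos φ₂ , cos φ₁ · sin φ₂ − sin φ₁ · cos φ₂ · cos Δλ )
  = atan2(0.21922, -0.94175) = 166.896° → normalised to [0°, 360°): 166.896°.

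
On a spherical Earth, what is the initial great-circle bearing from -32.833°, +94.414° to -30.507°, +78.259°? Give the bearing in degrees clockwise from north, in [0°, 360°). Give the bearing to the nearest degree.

275°

Δλ = 78.259 − 94.414 = -16.155°.
θ = atan2( sin Δλ · cos φ₂ , cos φ₁ · sin φ₂ − sin φ₁ · cos φ₂ · cos Δλ )
  = atan2(-0.23972, 0.02214) = -84.723° → normalised to [0°, 360°): 275.277°.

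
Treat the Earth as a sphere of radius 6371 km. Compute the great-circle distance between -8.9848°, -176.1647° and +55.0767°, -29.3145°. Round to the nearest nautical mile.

7624 nmi

Δλ = -29.3145 − -176.1647 = 146.8502°.
Δφ = 55.0767 − -8.9848 = 64.0615°.
a = sin²(Δφ/2) + cos φ₁ · cos φ₂ · sin²(Δλ/2) = 0.800736.
c = 2·atan2(√a, √(1−a)) = 2.21614 rad → d = 6371·c ≈ 14119.02 km ≈ 7623.66 nmi.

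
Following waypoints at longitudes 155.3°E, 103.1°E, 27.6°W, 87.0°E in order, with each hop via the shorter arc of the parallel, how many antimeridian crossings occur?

Leg 1: +155.3° → +103.1°, shortest Δλ = -52.2° (west) — does not cross 180°.
Leg 2: +103.1° → -27.6°, shortest Δλ = -130.7° (west) — does not cross 180°.
Leg 3: -27.6° → +87.0°, shortest Δλ = 114.6° (east) — does not cross 180°.
Total crossings: 0.

0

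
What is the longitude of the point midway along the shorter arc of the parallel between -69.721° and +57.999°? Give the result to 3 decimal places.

-5.861°

Signed shortest Δλ from -69.721° to +57.999° is +127.720°.
Midpoint longitude = -69.721° + (+127.720°)/2 = -69.721° + 63.860° = -5.861°.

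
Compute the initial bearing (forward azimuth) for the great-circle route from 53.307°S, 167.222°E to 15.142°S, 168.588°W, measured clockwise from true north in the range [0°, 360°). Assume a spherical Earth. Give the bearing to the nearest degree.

36°

Δλ = -168.588 − 167.222 = -335.810°; wrapped into (−180°, 180°]: 24.190°.
θ = atan2( sin Δλ · cos φ₂ , cos φ₁ · sin φ₂ − sin φ₁ · cos φ₂ · cos Δλ )
  = atan2(0.39554, 0.54996) = 35.724° → normalised to [0°, 360°): 35.724°.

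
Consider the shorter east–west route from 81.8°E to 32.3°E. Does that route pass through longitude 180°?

No

Signed shortest Δλ = ((32.3 − 81.8 + 180) mod 360) − 180 = -49.5°.
Going west by 49.5° from +81.8° reaches +32.3° without touching 180°.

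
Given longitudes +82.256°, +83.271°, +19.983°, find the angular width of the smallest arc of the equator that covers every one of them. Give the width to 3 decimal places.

Sort the longitudes: +19.983°, +82.256°, +83.271°.
Eastward gaps between consecutive values (wrapping around): 62.273°, 1.015°, 296.712°.
Largest gap = 296.712° ⇒ minimal covering band is its complement: 360° − 296.712° = 63.288°.
Band runs from +19.983° eastward to +83.271°.

63.288°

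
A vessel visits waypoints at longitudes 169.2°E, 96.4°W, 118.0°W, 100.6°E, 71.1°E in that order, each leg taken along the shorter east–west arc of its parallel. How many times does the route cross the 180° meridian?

2

Leg 1: +169.2° → -96.4°, shortest Δλ = 94.4° (east) — crosses 180°.
Leg 2: -96.4° → -118.0°, shortest Δλ = -21.6° (west) — does not cross 180°.
Leg 3: -118.0° → +100.6°, shortest Δλ = -141.4° (west) — crosses 180°.
Leg 4: +100.6° → +71.1°, shortest Δλ = -29.5° (west) — does not cross 180°.
Total crossings: 2.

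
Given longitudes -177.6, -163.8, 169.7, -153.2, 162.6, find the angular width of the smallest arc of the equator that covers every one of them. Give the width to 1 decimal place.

44.2°

Sort the longitudes: -177.6°, -163.8°, -153.2°, +162.6°, +169.7°.
Eastward gaps between consecutive values (wrapping around): 13.8°, 10.6°, 315.8°, 7.1°, 12.7°.
Largest gap = 315.8° ⇒ minimal covering band is its complement: 360° − 315.8° = 44.2°.
Band runs from +162.6° eastward to -153.2°, crossing the antimeridian.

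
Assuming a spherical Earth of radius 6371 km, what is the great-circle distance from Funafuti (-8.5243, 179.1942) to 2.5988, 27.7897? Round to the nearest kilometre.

16784 km

Δλ = 27.7897 − 179.1942 = -151.4045°.
Δφ = 2.5988 − -8.5243 = 11.1231°.
a = sin²(Δφ/2) + cos φ₁ · cos φ₂ · sin²(Δλ/2) = 0.937075.
c = 2·atan2(√a, √(1−a)) = 2.63448 rad → d = 6371·c ≈ 16784.26 km.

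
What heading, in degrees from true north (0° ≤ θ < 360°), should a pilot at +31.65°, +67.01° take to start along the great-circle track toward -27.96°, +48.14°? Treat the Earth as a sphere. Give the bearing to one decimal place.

Δλ = 48.14 − 67.01 = -18.87°.
θ = atan2( sin Δλ · cos φ₂ , cos φ₁ · sin φ₂ − sin φ₁ · cos φ₂ · cos Δλ )
  = atan2(-0.28567, -0.83769) = -161.170° → normalised to [0°, 360°): 198.830°.

198.8°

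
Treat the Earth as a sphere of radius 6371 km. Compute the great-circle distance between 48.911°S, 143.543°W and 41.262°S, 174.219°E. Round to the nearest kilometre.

3376 km

Δλ = 174.219 − -143.543 = 317.762°; wrapped into (−180°, 180°]: -42.238°.
Δφ = -41.262 − -48.911 = 7.649°.
a = sin²(Δφ/2) + cos φ₁ · cos φ₂ · sin²(Δλ/2) = 0.068586.
c = 2·atan2(√a, √(1−a)) = 0.52996 rad → d = 6371·c ≈ 3376.36 km.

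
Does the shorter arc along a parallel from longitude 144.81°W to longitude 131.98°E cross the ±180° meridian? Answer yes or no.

Naïve |131.98 − -144.81| = 276.79° > 180°, so the shorter arc goes the other way round — across 180°.
Signed shortest Δλ = ((131.98 − -144.81 + 180) mod 360) − 180 = -83.21°.
Going west by 83.21° from -144.81° passes through 180° before reaching +131.98°.

Yes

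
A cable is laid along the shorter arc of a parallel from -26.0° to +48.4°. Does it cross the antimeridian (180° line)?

Signed shortest Δλ = ((48.4 − -26.0 + 180) mod 360) − 180 = 74.4°.
Going east by 74.4° from -26.0° reaches +48.4° without touching 180°.

No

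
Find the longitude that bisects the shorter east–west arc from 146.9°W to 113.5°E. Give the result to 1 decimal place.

163.3°E

Signed shortest Δλ from -146.9° to +113.5° is -99.6°.
Midpoint longitude = -146.9° + (-99.6°)/2 = -146.9° − 49.8° = -196.7°.
Normalise into (−180°, 180°]: +163.3°.
(The naïve average (-146.9 + +113.5)/2 = -16.7° is on the wrong side of the globe.)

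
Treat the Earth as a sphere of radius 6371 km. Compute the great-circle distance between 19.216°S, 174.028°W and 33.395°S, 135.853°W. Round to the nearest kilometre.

4090 km

Δλ = -135.853 − -174.028 = 38.175°.
Δφ = -33.395 − -19.216 = -14.179°.
a = sin²(Δφ/2) + cos φ₁ · cos φ₂ · sin²(Δλ/2) = 0.099539.
c = 2·atan2(√a, √(1−a)) = 0.64196 rad → d = 6371·c ≈ 4089.95 km.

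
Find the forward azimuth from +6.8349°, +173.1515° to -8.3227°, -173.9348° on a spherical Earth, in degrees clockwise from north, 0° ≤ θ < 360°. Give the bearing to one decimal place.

139.5°

Δλ = -173.9348 − 173.1515 = -347.0863°; wrapped into (−180°, 180°]: 12.9137°.
θ = atan2( sin Δλ · cos φ₂ , cos φ₁ · sin φ₂ − sin φ₁ · cos φ₂ · cos Δλ )
  = atan2(0.22113, -0.25850) = 139.455° → normalised to [0°, 360°): 139.455°.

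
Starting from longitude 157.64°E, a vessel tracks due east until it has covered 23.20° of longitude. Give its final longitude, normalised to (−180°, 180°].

Start at +157.64°; shift +23.20° → +180.84°.
+180.84° lies outside (−180°, 180°]; subtract 360° → -179.16°.

179.16°W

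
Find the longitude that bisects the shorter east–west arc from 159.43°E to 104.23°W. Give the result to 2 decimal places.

152.40°W

Signed shortest Δλ from +159.43° to -104.23° is +96.34°.
Midpoint longitude = +159.43° + (+96.34°)/2 = +159.43° + 48.17° = +207.60°.
Normalise into (−180°, 180°]: -152.40°.
(The naïve average (+159.43 + -104.23)/2 = 27.6° is on the wrong side of the globe.)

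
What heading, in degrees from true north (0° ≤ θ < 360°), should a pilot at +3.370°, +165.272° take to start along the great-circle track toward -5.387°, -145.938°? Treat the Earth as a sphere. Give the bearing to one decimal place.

Δλ = -145.938 − 165.272 = -311.210°; wrapped into (−180°, 180°]: 48.790°.
θ = atan2( sin Δλ · cos φ₂ , cos φ₁ · sin φ₂ − sin φ₁ · cos φ₂ · cos Δλ )
  = atan2(0.74898, -0.13228) = 100.016° → normalised to [0°, 360°): 100.016°.

100.0°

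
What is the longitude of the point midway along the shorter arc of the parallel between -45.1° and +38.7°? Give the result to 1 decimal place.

-3.2°

Signed shortest Δλ from -45.1° to +38.7° is +83.8°.
Midpoint longitude = -45.1° + (+83.8°)/2 = -45.1° + 41.9° = -3.2°.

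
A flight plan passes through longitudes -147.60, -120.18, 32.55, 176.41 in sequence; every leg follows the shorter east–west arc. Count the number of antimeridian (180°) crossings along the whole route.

0

Leg 1: -147.60° → -120.18°, shortest Δλ = 27.42° (east) — does not cross 180°.
Leg 2: -120.18° → +32.55°, shortest Δλ = 152.73° (east) — does not cross 180°.
Leg 3: +32.55° → +176.41°, shortest Δλ = 143.86° (east) — does not cross 180°.
Total crossings: 0.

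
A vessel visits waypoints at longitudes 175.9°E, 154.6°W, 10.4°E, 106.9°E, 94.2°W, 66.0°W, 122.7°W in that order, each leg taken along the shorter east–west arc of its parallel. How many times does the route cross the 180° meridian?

Leg 1: +175.9° → -154.6°, shortest Δλ = 29.5° (east) — crosses 180°.
Leg 2: -154.6° → +10.4°, shortest Δλ = 165.0° (east) — does not cross 180°.
Leg 3: +10.4° → +106.9°, shortest Δλ = 96.5° (east) — does not cross 180°.
Leg 4: +106.9° → -94.2°, shortest Δλ = 158.9° (east) — crosses 180°.
Leg 5: -94.2° → -66.0°, shortest Δλ = 28.2° (east) — does not cross 180°.
Leg 6: -66.0° → -122.7°, shortest Δλ = -56.7° (west) — does not cross 180°.
Total crossings: 2.

2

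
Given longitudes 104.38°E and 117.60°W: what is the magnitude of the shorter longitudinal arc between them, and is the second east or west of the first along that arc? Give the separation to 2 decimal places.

138.02° east

Raw difference: -117.60 − 104.38 = -221.98°.
Normalise into (−180°, 180°]: -221.98° + 360° = 138.02°.
Positive ⇒ the second point lies to the east; separation 138.02°.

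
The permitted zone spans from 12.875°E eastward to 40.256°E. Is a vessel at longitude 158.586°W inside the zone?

No

Band width going east from +12.875° to +40.256°: ((40.256 − 12.875) mod 360) = 27.381°.
Offset of -158.586° east of the west edge: ((-158.586 − 12.875) mod 360) = 188.539°.
188.539° > 27.381° ⇒ outside.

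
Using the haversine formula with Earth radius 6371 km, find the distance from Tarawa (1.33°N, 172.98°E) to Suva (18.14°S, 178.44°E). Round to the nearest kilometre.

2246 km

Δλ = 178.44 − 172.98 = 5.46°.
Δφ = -18.14 − 1.33 = -19.47°.
a = sin²(Δφ/2) + cos φ₁ · cos φ₂ · sin²(Δλ/2) = 0.030747.
c = 2·atan2(√a, √(1−a)) = 0.35252 rad → d = 6371·c ≈ 2245.90 km.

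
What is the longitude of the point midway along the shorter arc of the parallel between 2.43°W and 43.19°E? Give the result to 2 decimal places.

20.38°E

Signed shortest Δλ from -2.43° to +43.19° is +45.62°.
Midpoint longitude = -2.43° + (+45.62°)/2 = -2.43° + 22.81° = +20.38°.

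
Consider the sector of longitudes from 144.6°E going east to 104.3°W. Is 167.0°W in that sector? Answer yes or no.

Yes

Band width going east from +144.6° to -104.3°: ((-104.3 − 144.6) mod 360) = 111.1°.
Offset of -167.0° east of the west edge: ((-167.0 − 144.6) mod 360) = 48.4°.
48.4° ≤ 111.1° ⇒ inside.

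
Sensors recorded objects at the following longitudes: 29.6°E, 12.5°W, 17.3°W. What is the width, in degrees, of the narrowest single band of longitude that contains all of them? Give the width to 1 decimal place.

46.9°

Sort the longitudes: -17.3°, -12.5°, +29.6°.
Eastward gaps between consecutive values (wrapping around): 4.8°, 42.1°, 313.1°.
Largest gap = 313.1° ⇒ minimal covering band is its complement: 360° − 313.1° = 46.9°.
Band runs from -17.3° eastward to +29.6°.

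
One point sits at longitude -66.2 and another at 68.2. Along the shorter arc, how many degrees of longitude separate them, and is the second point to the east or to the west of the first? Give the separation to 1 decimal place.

Raw difference: 68.2 − -66.2 = 134.4°.
Normalise into (−180°, 180°]: 134.4° stays 134.4°.
Positive ⇒ the second point lies to the east; separation 134.4°.

134.4° east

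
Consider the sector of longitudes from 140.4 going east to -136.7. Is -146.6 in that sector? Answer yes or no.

Band width going east from +140.4° to -136.7°: ((-136.7 − 140.4) mod 360) = 82.9°.
Offset of -146.6° east of the west edge: ((-146.6 − 140.4) mod 360) = 73.0°.
73.0° ≤ 82.9° ⇒ inside.

Yes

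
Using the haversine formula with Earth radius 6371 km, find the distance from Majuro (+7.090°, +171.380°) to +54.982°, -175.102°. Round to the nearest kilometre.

Δλ = -175.102 − 171.380 = -346.482°; wrapped into (−180°, 180°]: 13.518°.
Δφ = 54.982 − 7.090 = 47.892°.
a = sin²(Δφ/2) + cos φ₁ · cos φ₂ · sin²(Δλ/2) = 0.172623.
c = 2·atan2(√a, √(1−a)) = 0.85694 rad → d = 6371·c ≈ 5459.55 km.

5460 km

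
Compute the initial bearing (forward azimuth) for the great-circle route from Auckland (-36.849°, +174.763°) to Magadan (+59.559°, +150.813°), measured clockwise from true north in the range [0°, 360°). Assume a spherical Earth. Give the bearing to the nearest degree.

Δλ = 150.813 − 174.763 = -23.950°.
θ = atan2( sin Δλ · cos φ₂ , cos φ₁ · sin φ₂ − sin φ₁ · cos φ₂ · cos Δλ )
  = atan2(-0.20567, 0.96759) = -12.000° → normalised to [0°, 360°): 348.000°.

348°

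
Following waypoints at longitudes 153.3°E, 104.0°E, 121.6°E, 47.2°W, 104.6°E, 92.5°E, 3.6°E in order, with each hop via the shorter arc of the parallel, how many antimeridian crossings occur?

Leg 1: +153.3° → +104.0°, shortest Δλ = -49.3° (west) — does not cross 180°.
Leg 2: +104.0° → +121.6°, shortest Δλ = 17.6° (east) — does not cross 180°.
Leg 3: +121.6° → -47.2°, shortest Δλ = -168.8° (west) — does not cross 180°.
Leg 4: -47.2° → +104.6°, shortest Δλ = 151.8° (east) — does not cross 180°.
Leg 5: +104.6° → +92.5°, shortest Δλ = -12.1° (west) — does not cross 180°.
Leg 6: +92.5° → +3.6°, shortest Δλ = -88.9° (west) — does not cross 180°.
Total crossings: 0.

0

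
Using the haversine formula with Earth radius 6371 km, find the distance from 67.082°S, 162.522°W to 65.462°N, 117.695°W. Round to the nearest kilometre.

15158 km

Δλ = -117.695 − -162.522 = 44.827°.
Δφ = 65.462 − -67.082 = 132.544°.
a = sin²(Δφ/2) + cos φ₁ · cos φ₂ · sin²(Δλ/2) = 0.861589.
c = 2·atan2(√a, √(1−a)) = 2.37919 rad → d = 6371·c ≈ 15157.82 km.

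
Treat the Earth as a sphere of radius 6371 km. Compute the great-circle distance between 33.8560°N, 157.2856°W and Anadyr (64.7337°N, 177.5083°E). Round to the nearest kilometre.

3832 km

Δλ = 177.5083 − -157.2856 = 334.7939°; wrapped into (−180°, 180°]: -25.2061°.
Δφ = 64.7337 − 33.8560 = 30.8777°.
a = sin²(Δφ/2) + cos φ₁ · cos φ₂ · sin²(Δλ/2) = 0.087743.
c = 2·atan2(√a, √(1−a)) = 0.60145 rad → d = 6371·c ≈ 3831.86 km.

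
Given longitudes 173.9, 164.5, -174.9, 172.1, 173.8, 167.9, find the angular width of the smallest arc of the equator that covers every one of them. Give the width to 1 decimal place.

20.6°

Sort the longitudes: -174.9°, +164.5°, +167.9°, +172.1°, +173.8°, +173.9°.
Eastward gaps between consecutive values (wrapping around): 339.4°, 3.4°, 4.2°, 1.7°, 0.1°, 11.2°.
Largest gap = 339.4° ⇒ minimal covering band is its complement: 360° − 339.4° = 20.6°.
Band runs from +164.5° eastward to -174.9°, crossing the antimeridian.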